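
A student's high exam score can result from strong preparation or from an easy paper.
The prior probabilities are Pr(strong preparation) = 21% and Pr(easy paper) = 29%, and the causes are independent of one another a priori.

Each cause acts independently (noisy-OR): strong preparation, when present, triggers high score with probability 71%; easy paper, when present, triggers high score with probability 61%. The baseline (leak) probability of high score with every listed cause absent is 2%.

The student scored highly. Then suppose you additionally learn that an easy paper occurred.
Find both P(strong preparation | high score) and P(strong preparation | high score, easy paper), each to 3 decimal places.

Under noisy-OR, P(high score | causes) = 1 − (1−0.02)·∏(1−qᵢ) over the active causes.
Enumerate the 4 (strong preparation, easy paper) configurations and weight by the priors:
  P(high score) = 0.02×0.79×0.71 + 0.6178×0.79×0.29 + 0.7158×0.21×0.71 + 0.889162×0.21×0.29
        = 0.011218 + 0.141538 + 0.106726 + 0.054150 = 0.313632
The terms with strong preparation present sum to 0.160876, so
  P(strong preparation | high score) = 0.160876 / 0.313632 ≈ 0.513

With the extra evidence:
Sum P(high score|·) weighted by the priors over both values of strong preparation:
  P(high score | easy paper) = 0.6178·0.79 + 0.889162·0.21
        = 0.488062 + 0.186724 = 0.674786
Configurations with strong preparation contribute 0.186724, so
  P(strong preparation | high score, easy paper) = 0.186724 / 0.674786 ≈ 0.277
Conditioning on easy paper lowers the posterior on strong preparation: the classic explaining-away effect in a common-effect structure.

P(strong preparation | high score) ≈ 0.513; P(strong preparation | high score, easy paper) ≈ 0.277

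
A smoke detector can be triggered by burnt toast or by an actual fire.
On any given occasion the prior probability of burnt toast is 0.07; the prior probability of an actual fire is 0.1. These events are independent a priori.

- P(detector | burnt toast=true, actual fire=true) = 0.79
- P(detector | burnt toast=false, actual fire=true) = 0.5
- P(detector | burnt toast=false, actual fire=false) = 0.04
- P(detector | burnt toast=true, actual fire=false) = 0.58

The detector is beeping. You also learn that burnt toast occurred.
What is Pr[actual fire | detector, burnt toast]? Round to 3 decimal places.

Numerator (weight on configurations with actual fire): 0.79×0.1 = 0.079000
Normalizer over all consistent configurations: 0.58×0.9 + 0.79×0.1 = 0.601000
P(actual fire | detector, burnt toast) = 0.079000/0.601000 ≈ 0.131

Pr[actual fire | detector, burnt toast] ≈ 0.131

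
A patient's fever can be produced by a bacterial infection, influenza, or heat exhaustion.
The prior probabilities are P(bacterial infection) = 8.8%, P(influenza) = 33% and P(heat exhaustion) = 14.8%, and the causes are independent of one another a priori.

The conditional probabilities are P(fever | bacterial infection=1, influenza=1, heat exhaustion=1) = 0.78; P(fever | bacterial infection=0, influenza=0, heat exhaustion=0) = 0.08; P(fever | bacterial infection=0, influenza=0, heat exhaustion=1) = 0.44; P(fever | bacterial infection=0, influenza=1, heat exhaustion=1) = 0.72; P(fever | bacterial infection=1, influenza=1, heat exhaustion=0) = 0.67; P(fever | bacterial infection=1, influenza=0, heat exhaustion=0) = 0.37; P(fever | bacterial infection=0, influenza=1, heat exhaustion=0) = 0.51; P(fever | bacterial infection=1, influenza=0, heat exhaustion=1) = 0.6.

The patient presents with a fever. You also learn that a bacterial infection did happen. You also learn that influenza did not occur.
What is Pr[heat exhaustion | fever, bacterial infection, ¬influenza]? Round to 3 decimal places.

Pr[heat exhaustion | fever, bacterial infection, ¬influenza] ≈ 0.220

Weight on heat exhaustion=true, given the evidence: 0.6×0.148 = 0.088800
Denominator P(fever | bacterial infection, ¬influenza): 0.37×0.852 + 0.6×0.148 = 0.404040
Posterior = 0.088800 / 0.404040 ≈ 0.220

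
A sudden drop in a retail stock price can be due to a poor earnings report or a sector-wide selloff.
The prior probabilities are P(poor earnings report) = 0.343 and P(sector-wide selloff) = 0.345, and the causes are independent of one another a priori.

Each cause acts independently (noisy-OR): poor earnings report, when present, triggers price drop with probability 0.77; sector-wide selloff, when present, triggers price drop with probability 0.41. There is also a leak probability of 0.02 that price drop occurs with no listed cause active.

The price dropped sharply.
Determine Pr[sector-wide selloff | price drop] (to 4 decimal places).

Pr[sector-wide selloff | price drop] ≈ 0.5204

Under noisy-OR, P(price drop | causes) = 1 − (1−0.02)·∏(1−qᵢ) over the active causes.
Sum P(price drop|·) weighted by the priors over the 4 (poor earnings report, sector-wide selloff) configurations:
  P(price drop) = 0.02·0.657·0.655 + 0.4218·0.657·0.345 + 0.7746·0.343·0.655 + 0.867014·0.343·0.345
        = 0.008607 + 0.095607 + 0.174026 + 0.102598 = 0.380838
The terms with sector-wide selloff present sum to 0.198205, so
  P(sector-wide selloff | price drop) = 0.198205 / 0.380838 ≈ 0.5204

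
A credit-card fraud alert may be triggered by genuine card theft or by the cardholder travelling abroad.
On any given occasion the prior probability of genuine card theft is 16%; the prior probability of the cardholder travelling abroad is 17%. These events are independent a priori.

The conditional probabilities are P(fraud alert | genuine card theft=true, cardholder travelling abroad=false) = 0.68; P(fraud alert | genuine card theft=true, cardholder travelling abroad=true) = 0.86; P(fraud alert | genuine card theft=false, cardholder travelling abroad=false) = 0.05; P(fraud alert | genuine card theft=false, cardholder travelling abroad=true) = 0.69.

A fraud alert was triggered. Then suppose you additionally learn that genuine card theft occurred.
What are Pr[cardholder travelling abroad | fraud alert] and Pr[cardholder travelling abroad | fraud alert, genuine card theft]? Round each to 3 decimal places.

Pr[cardholder travelling abroad | fraud alert] ≈ 0.493; Pr[cardholder travelling abroad | fraud alert, genuine card theft] ≈ 0.206

P(fraud alert) = 0.05×0.84×0.83 + 0.69×0.84×0.17 + 0.68×0.16×0.83 + 0.86×0.16×0.17 = 0.034860 + 0.098532 + 0.090304 + 0.023392 = 0.247088
The cardholder travelling abroad-present share is 0.098532 + 0.023392 = 0.121924.
So P(cardholder travelling abroad | fraud alert) = 0.121924/0.247088 ≈ 0.493.

With the extra evidence:
Weight on cardholder travelling abroad=true, given the evidence: 0.86·0.17 = 0.146200
Denominator P(fraud alert | genuine card theft): 0.68·0.83 + 0.86·0.17 = 0.710600
P(cardholder travelling abroad | fraud alert, genuine card theft) = 0.146200/0.710600 ≈ 0.206
Conditioning on genuine card theft lowers the posterior on cardholder travelling abroad: the classic explaining-away effect in a common-effect structure.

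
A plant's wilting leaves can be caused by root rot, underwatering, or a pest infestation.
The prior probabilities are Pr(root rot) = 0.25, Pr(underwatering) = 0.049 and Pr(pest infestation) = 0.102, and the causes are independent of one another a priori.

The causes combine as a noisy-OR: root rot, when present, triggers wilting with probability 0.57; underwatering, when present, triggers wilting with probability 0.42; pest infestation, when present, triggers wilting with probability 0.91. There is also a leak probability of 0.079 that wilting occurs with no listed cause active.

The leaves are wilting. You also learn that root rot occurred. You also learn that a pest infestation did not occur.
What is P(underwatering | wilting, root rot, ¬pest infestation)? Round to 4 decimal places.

P(underwatering | wilting, root rot, ¬pest infestation) ≈ 0.0617

Under noisy-OR, P(wilting | causes) = 1 − (1−0.079)·∏(1−qᵢ) over the active causes.
Enumerate both values of underwatering and weight by the priors:
  P(wilting | root rot, ¬pest infestation) = 0.60397*0.951 + 0.770303*0.049
        = 0.574375 + 0.037745 = 0.612120
Configurations with underwatering contribute 0.037745, so
  P(underwatering | wilting, root rot, ¬pest infestation) = 0.037745 / 0.612120 ≈ 0.0617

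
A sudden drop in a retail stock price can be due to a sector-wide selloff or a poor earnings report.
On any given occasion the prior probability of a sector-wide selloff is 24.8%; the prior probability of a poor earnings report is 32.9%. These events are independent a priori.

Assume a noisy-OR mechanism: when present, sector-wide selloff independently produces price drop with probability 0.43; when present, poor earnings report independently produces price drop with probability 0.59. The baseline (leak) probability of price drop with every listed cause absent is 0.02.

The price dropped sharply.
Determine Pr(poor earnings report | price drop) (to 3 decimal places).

Pr(poor earnings report | price drop) ≈ 0.716

Under noisy-OR, P(price drop | causes) = 1 − (1−0.02)·∏(1−qᵢ) over the active causes.
Enumerate the 4 (sector-wide selloff, poor earnings report) configurations and weight by the priors:
  P(price drop) = 0.02·0.752·0.671 + 0.5982·0.752·0.329 + 0.4414·0.248·0.671 + 0.770974·0.248·0.329
        = 0.010092 + 0.147999 + 0.073452 + 0.062905 = 0.294448
The terms with poor earnings report present sum to 0.210904, so
  P(poor earnings report | price drop) = 0.210904 / 0.294448 ≈ 0.716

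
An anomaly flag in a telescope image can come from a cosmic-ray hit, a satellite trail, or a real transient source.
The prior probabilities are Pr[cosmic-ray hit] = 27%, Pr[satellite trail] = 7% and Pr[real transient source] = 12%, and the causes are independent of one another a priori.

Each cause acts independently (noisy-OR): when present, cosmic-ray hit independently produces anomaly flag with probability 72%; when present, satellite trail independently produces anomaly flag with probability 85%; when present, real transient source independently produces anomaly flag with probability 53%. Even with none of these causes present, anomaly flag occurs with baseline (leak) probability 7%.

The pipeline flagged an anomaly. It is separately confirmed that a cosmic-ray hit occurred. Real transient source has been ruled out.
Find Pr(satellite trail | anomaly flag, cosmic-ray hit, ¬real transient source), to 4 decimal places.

Under noisy-OR, P(anomaly flag | causes) = 1 − (1−0.07)·∏(1−qᵢ) over the active causes.
Enumerate both values of satellite trail and weight by the priors:
  P(anomaly flag | cosmic-ray hit, ¬real transient source) = 0.7396×0.93 + 0.96094×0.07
        = 0.687828 + 0.067266 = 0.755094
Keeping only the satellite trail-present terms gives 0.067266, so
  P(satellite trail | anomaly flag, cosmic-ray hit, ¬real transient source) = 0.067266 / 0.755094 ≈ 0.0891

Pr(satellite trail | anomaly flag, cosmic-ray hit, ¬real transient source) ≈ 0.0891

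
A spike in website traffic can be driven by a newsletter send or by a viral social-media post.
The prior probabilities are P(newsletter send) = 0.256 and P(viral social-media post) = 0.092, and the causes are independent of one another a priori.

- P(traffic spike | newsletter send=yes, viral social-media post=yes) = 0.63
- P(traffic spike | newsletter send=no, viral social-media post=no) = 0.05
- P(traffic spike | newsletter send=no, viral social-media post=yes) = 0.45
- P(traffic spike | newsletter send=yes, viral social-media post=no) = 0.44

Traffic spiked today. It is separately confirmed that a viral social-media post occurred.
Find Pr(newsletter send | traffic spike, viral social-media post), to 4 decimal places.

Pr(newsletter send | traffic spike, viral social-media post) ≈ 0.3251

Sum P(traffic spike|·) weighted by the priors over both values of newsletter send:
  P(traffic spike | viral social-media post) = 0.45×0.744 + 0.63×0.256
        = 0.334800 + 0.161280 = 0.496080
Keeping only the newsletter send-present terms gives 0.161280, so
  P(newsletter send | traffic spike, viral social-media post) = 0.161280 / 0.496080 ≈ 0.3251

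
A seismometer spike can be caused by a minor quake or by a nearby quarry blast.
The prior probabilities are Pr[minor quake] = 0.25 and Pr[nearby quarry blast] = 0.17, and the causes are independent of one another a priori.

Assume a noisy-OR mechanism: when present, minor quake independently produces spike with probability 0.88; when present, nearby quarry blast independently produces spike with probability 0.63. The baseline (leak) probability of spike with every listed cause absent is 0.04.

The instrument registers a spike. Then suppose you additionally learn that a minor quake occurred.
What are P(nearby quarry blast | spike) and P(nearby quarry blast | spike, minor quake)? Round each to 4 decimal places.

P(nearby quarry blast | spike) ≈ 0.3709; P(nearby quarry blast | spike, minor quake) ≈ 0.1814

Under noisy-OR, P(spike | causes) = 1 − (1−0.04)·∏(1−qᵢ) over the active causes.
P(spike) = 0.04×0.75×0.83 + 0.6448×0.75×0.17 + 0.8848×0.25×0.83 + 0.957376×0.25×0.17 = 0.024900 + 0.082212 + 0.183596 + 0.040688 = 0.331396
Restricting to configurations with nearby quarry blast present: 0.082212 + 0.040688 = 0.122900.
P(nearby quarry blast | spike) = 0.122900 / 0.331396 ≈ 0.3709

Now condition on the additional information:
Numerator (weight on configurations with nearby quarry blast): 0.957376*0.17 = 0.162754
The normalizing constant is 0.8848*0.83 + 0.957376*0.17 = 0.897138
Posterior = 0.162754 / 0.897138 ≈ 0.1814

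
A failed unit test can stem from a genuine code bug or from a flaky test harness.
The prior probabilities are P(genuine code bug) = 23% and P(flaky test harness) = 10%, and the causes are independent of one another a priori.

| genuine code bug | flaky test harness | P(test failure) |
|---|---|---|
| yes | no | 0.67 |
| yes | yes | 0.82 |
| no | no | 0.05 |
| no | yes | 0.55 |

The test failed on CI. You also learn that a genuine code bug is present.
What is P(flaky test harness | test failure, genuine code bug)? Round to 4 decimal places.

P(flaky test harness | test failure, genuine code bug) ≈ 0.1197

By total probability over both values of flaky test harness:
  P(test failure | genuine code bug) = 0.67×0.9 + 0.82×0.1
        = 0.603000 + 0.082000 = 0.685000
The terms with flaky test harness present sum to 0.082000, so
  P(flaky test harness | test failure, genuine code bug) = 0.082000 / 0.685000 ≈ 0.1197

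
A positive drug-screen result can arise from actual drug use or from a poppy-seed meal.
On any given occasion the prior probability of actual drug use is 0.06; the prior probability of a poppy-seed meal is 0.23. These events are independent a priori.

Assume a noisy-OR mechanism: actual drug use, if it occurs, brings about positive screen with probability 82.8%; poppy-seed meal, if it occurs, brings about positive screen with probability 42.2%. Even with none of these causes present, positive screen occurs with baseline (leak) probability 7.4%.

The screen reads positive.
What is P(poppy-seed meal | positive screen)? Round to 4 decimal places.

P(poppy-seed meal | positive screen) ≈ 0.5502

Under noisy-OR, P(positive screen | causes) = 1 − (1−0.074)·∏(1−qᵢ) over the active causes.
P(positive screen) = 0.074*0.94*0.77 + 0.464772*0.94*0.23 + 0.840728*0.06*0.77 + 0.907941*0.06*0.23 = 0.053561 + 0.100484 + 0.038842 + 0.012530 = 0.205417
Restricting to configurations with poppy-seed meal present: 0.100484 + 0.012530 = 0.113014.
Hence the posterior is 0.113014/0.205417 ≈ 0.5502.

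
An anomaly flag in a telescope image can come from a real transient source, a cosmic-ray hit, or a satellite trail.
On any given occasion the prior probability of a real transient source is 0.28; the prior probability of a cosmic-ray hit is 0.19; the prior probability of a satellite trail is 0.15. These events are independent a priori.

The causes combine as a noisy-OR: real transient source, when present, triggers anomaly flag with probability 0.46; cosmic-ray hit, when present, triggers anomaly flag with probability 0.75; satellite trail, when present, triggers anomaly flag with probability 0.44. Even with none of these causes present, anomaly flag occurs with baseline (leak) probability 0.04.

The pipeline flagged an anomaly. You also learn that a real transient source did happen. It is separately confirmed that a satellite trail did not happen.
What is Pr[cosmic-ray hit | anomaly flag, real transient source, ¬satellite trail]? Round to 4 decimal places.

Under noisy-OR, P(anomaly flag | causes) = 1 − (1−0.04)·∏(1−qᵢ) over the active causes.
Numerator (weight on configurations with cosmic-ray hit): 0.8704*0.19 = 0.165376
The normalizing constant is 0.4816*0.81 + 0.8704*0.19 = 0.555472
Posterior = 0.165376 / 0.555472 ≈ 0.2977

Pr[cosmic-ray hit | anomaly flag, real transient source, ¬satellite trail] ≈ 0.2977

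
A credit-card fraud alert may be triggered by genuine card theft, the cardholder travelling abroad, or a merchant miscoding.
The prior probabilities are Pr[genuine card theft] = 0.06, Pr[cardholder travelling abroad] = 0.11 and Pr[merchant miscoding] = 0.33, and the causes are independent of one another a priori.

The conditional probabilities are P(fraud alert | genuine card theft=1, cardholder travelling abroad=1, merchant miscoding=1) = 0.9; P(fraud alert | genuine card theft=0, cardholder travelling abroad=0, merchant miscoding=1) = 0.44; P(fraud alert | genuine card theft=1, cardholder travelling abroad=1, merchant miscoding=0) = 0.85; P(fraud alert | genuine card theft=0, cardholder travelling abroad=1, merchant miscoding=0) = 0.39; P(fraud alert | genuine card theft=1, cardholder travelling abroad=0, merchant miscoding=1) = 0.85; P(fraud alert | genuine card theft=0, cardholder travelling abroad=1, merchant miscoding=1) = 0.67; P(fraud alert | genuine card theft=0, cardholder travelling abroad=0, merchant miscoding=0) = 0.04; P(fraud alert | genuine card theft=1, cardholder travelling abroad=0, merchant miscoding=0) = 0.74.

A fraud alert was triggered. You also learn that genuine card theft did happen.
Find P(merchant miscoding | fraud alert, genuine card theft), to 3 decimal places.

Sum P(fraud alert|·) weighted by the priors over the 4 (cardholder travelling abroad, merchant miscoding) configurations:
  P(fraud alert | genuine card theft) = 0.74*0.89*0.67 + 0.85*0.89*0.33 + 0.85*0.11*0.67 + 0.9*0.11*0.33
        = 0.441262 + 0.249645 + 0.062645 + 0.032670 = 0.786222
Configurations with merchant miscoding contribute 0.282315, so
  P(merchant miscoding | fraud alert, genuine card theft) = 0.282315 / 0.786222 ≈ 0.359

P(merchant miscoding | fraud alert, genuine card theft) ≈ 0.359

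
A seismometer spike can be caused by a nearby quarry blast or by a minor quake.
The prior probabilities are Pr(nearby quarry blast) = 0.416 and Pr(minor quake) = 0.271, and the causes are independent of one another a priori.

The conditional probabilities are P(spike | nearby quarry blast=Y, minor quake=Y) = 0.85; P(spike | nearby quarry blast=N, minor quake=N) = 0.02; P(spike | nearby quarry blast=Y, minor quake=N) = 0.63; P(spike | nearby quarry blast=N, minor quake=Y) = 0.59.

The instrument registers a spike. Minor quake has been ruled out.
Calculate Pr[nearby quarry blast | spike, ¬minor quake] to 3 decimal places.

Pr[nearby quarry blast | spike, ¬minor quake] ≈ 0.957

Sum P(spike|·) weighted by the priors over both values of nearby quarry blast:
  P(spike | ¬minor quake) = 0.02·0.584 + 0.63·0.416
        = 0.011680 + 0.262080 = 0.273760
Configurations with nearby quarry blast contribute 0.262080, so
  P(nearby quarry blast | spike, ¬minor quake) = 0.262080 / 0.273760 ≈ 0.957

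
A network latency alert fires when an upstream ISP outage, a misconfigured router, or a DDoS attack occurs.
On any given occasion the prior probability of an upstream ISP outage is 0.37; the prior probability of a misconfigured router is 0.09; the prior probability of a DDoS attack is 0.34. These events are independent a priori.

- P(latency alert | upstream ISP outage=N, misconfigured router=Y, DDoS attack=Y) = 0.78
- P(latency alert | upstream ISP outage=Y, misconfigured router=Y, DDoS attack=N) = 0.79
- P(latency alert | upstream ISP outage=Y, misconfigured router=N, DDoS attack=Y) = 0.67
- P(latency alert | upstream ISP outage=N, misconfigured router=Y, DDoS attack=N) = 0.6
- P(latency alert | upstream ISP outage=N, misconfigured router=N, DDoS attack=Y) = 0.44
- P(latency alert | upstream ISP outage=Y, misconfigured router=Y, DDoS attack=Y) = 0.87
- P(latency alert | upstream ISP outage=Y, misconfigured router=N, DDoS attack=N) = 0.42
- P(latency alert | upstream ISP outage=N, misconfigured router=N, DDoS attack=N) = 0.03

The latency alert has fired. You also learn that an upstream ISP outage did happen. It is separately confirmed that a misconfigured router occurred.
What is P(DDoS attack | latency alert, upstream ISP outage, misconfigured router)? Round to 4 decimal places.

Sum P(latency alert|·) weighted by the priors over both values of DDoS attack:
  P(latency alert | upstream ISP outage, misconfigured router) = 0.79*0.66 + 0.87*0.34
        = 0.521400 + 0.295800 = 0.817200
Keeping only the DDoS attack-present terms gives 0.295800, so
  P(DDoS attack | latency alert, upstream ISP outage, misconfigured router) = 0.295800 / 0.817200 ≈ 0.3620

P(DDoS attack | latency alert, upstream ISP outage, misconfigured router) ≈ 0.3620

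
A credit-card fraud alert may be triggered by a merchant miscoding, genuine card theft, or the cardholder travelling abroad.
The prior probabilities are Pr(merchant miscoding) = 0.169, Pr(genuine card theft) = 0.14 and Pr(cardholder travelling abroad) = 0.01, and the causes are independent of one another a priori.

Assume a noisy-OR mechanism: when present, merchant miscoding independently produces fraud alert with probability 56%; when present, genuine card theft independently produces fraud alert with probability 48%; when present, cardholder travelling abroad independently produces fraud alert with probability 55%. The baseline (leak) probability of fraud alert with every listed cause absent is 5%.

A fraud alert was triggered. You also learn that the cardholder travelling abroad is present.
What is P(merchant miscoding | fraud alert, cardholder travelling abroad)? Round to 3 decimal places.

P(merchant miscoding | fraud alert, cardholder travelling abroad) ≈ 0.218

Under noisy-OR, P(fraud alert | causes) = 1 − (1−0.05)·∏(1−qᵢ) over the active causes.
Sum P(fraud alert|·) weighted by the priors over the 4 (merchant miscoding, genuine card theft) configurations:
  P(fraud alert | cardholder travelling abroad) = 0.5725·0.831·0.86 + 0.7777·0.831·0.14 + 0.8119·0.169·0.86 + 0.902188·0.169·0.14
        = 0.409143 + 0.090478 + 0.118002 + 0.021346 = 0.638969
Configurations with merchant miscoding contribute 0.139348, so
  P(merchant miscoding | fraud alert, cardholder travelling abroad) = 0.139348 / 0.638969 ≈ 0.218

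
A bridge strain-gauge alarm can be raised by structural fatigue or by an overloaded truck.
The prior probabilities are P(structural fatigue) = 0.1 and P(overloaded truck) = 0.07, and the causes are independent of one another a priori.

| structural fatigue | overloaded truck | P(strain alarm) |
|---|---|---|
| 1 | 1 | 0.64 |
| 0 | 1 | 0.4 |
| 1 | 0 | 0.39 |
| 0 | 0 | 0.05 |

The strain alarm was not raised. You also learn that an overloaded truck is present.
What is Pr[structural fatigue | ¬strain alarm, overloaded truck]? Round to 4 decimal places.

Pr[structural fatigue | ¬strain alarm, overloaded truck] ≈ 0.0625

Numerator (weight on configurations with structural fatigue): 0.36·0.1 = 0.036000
The normalizing constant is 0.6·0.9 + 0.36·0.1 = 0.576000
P(structural fatigue | ¬strain alarm, overloaded truck) = 0.036000/0.576000 ≈ 0.0625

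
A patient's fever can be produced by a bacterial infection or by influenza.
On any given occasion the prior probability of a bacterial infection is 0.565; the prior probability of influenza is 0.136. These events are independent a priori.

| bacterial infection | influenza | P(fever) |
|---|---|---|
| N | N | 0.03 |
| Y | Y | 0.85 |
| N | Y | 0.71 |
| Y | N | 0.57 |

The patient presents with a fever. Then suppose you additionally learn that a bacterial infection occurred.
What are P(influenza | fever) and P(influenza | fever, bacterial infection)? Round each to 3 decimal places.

P(influenza | fever) ≈ 0.270; P(influenza | fever, bacterial infection) ≈ 0.190

Numerator (weight on configurations with influenza): 0.042004 + 0.065314 = 0.107318
The normalizing constant is 0.03×0.435×0.864 + 0.71×0.435×0.136 + 0.57×0.565×0.864 + 0.85×0.565×0.136 = 0.396844
Posterior = 0.107318 / 0.396844 ≈ 0.270

Now also conditioning on bacterial infection=true:
For the numerator, keep only influenza=true terms: 0.85*0.136 = 0.115600
Normalizer over all consistent configurations: 0.57*0.864 + 0.85*0.136 = 0.608080
Posterior = 0.115600 / 0.608080 ≈ 0.190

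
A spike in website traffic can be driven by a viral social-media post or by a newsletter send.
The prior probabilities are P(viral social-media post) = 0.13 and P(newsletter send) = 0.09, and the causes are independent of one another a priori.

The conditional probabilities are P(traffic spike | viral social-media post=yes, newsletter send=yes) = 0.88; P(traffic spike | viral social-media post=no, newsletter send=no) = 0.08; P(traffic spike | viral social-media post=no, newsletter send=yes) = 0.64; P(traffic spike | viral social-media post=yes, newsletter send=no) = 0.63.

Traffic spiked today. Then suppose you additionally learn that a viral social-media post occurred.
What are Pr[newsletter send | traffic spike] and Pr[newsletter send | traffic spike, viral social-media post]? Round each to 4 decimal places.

By total probability over the 4 (viral social-media post, newsletter send) configurations:
  P(traffic spike) = 0.08·0.87·0.91 + 0.64·0.87·0.09 + 0.63·0.13·0.91 + 0.88·0.13·0.09
        = 0.063336 + 0.050112 + 0.074529 + 0.010296 = 0.198273
Configurations with newsletter send contribute 0.060408, so
  P(newsletter send | traffic spike) = 0.060408 / 0.198273 ≈ 0.3047

With the extra evidence:
Weight on newsletter send=true, given the evidence: 0.88*0.09 = 0.079200
Denominator P(traffic spike | viral social-media post): 0.63*0.91 + 0.88*0.09 = 0.652500
Posterior = 0.079200 / 0.652500 ≈ 0.1214

Pr[newsletter send | traffic spike] ≈ 0.3047; Pr[newsletter send | traffic spike, viral social-media post] ≈ 0.1214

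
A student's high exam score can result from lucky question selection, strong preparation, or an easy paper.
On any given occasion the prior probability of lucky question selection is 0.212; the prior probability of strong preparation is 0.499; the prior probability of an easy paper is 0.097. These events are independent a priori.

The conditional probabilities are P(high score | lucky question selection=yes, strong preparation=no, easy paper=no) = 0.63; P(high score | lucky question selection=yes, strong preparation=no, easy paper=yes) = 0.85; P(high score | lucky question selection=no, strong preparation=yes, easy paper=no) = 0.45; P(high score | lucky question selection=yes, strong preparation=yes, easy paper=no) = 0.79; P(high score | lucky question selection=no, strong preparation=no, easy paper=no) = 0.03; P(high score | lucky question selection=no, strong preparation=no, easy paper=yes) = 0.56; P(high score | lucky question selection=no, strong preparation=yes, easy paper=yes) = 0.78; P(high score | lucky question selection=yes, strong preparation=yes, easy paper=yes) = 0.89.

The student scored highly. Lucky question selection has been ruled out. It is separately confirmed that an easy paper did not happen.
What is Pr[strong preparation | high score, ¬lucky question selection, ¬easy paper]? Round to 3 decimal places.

Pr[strong preparation | high score, ¬lucky question selection, ¬easy paper] ≈ 0.937

For the numerator, keep only strong preparation=true terms: 0.45·0.499 = 0.224550
Normalizer over all consistent configurations: 0.03·0.501 + 0.45·0.499 = 0.239580
Posterior = 0.224550 / 0.239580 ≈ 0.937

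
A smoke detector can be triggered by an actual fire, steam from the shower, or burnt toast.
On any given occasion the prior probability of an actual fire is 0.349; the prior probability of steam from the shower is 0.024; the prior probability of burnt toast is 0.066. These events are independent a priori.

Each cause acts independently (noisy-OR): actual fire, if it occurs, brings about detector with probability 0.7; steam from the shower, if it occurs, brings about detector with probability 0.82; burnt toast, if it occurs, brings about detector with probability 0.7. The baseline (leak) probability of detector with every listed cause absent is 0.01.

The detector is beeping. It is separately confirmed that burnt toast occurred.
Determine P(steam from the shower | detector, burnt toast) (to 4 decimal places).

P(steam from the shower | detector, burnt toast) ≈ 0.0295

Under noisy-OR, P(detector | causes) = 1 − (1−0.01)·∏(1−qᵢ) over the active causes.
Numerator (weight on configurations with steam from the shower): 0.014789 + 0.008242 = 0.023031
Normalizer over all consistent configurations: 0.703·0.651·0.976 + 0.94654·0.651·0.024 + 0.9109·0.349·0.976 + 0.983962·0.349·0.024 = 0.779974
Posterior = 0.023031 / 0.779974 ≈ 0.0295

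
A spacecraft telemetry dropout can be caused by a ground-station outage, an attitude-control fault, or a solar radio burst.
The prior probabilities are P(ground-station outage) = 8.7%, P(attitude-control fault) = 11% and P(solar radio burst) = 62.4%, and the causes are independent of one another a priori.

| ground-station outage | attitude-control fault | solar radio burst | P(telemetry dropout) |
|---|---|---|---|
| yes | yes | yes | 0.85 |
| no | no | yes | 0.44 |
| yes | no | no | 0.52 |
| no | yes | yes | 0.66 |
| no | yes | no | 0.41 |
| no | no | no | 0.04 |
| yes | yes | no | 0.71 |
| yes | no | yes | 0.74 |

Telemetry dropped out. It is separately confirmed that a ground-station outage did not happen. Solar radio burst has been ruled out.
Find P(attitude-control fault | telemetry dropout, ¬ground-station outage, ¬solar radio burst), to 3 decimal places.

P(telemetry dropout | ¬ground-station outage, ¬solar radio burst) = 0.04×0.89 + 0.41×0.11 = 0.035600 + 0.045100 = 0.080700
The attitude-control fault-present share is 0.41×0.11 = 0.045100.
So P(attitude-control fault | telemetry dropout, ¬ground-station outage, ¬solar radio burst) = 0.045100/0.080700 ≈ 0.559.

P(attitude-control fault | telemetry dropout, ¬ground-station outage, ¬solar radio burst) ≈ 0.559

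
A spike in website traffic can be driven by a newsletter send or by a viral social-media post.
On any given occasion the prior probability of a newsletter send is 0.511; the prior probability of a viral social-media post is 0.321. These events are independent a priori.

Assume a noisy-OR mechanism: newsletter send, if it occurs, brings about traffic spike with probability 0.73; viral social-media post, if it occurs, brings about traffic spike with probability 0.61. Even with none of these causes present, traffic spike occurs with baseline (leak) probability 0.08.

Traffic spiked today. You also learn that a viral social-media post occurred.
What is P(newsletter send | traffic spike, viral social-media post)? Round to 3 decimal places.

P(newsletter send | traffic spike, viral social-media post) ≈ 0.595

Under noisy-OR, P(traffic spike | causes) = 1 − (1−0.08)·∏(1−qᵢ) over the active causes.
Sum P(traffic spike|·) weighted by the priors over both values of newsletter send:
  P(traffic spike | viral social-media post) = 0.6412×0.489 + 0.903124×0.511
        = 0.313547 + 0.461496 = 0.775043
Configurations with newsletter send contribute 0.461496, so
  P(newsletter send | traffic spike, viral social-media post) = 0.461496 / 0.775043 ≈ 0.595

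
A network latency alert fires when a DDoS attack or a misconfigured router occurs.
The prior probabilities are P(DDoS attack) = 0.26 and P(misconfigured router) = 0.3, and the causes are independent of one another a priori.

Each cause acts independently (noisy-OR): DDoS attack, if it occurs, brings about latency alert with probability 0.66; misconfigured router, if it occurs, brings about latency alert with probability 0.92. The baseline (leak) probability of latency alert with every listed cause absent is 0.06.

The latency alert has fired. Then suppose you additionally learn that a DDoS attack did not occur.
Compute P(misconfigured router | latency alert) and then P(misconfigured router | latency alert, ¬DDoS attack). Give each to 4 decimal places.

Under noisy-OR, P(latency alert | causes) = 1 − (1−0.06)·∏(1−qᵢ) over the active causes.
Sum P(latency alert|·) weighted by the priors over the 4 (DDoS attack, misconfigured router) configurations:
  P(latency alert) = 0.06*0.74*0.7 + 0.9248*0.74*0.3 + 0.6804*0.26*0.7 + 0.974432*0.26*0.3
        = 0.031080 + 0.205306 + 0.123833 + 0.076006 = 0.436225
Configurations with misconfigured router contribute 0.281312, so
  P(misconfigured router | latency alert) = 0.281312 / 0.436225 ≈ 0.6449

Now also conditioning on DDoS attack≠true:
Weight on misconfigured router=true, given the evidence: 0.9248·0.3 = 0.277440
The normalizing constant is 0.06·0.7 + 0.9248·0.3 = 0.319440
P(misconfigured router | latency alert, ¬DDoS attack) = 0.277440/0.319440 ≈ 0.8685

P(misconfigured router | latency alert) ≈ 0.6449; P(misconfigured router | latency alert, ¬DDoS attack) ≈ 0.8685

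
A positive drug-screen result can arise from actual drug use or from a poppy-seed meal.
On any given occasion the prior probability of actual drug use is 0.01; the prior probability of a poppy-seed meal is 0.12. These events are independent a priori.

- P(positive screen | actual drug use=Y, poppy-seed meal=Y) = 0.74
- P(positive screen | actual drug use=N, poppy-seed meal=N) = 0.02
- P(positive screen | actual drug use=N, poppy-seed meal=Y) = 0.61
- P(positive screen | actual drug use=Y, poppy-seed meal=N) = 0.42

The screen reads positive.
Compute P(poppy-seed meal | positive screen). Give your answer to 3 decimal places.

P(poppy-seed meal | positive screen) ≈ 0.776

P(positive screen) = 0.02·0.99·0.88 + 0.61·0.99·0.12 + 0.42·0.01·0.88 + 0.74·0.01·0.12 = 0.017424 + 0.072468 + 0.003696 + 0.000888 = 0.094476
Restricting to configurations with poppy-seed meal present: 0.072468 + 0.000888 = 0.073356.
Hence the posterior is 0.073356/0.094476 ≈ 0.776.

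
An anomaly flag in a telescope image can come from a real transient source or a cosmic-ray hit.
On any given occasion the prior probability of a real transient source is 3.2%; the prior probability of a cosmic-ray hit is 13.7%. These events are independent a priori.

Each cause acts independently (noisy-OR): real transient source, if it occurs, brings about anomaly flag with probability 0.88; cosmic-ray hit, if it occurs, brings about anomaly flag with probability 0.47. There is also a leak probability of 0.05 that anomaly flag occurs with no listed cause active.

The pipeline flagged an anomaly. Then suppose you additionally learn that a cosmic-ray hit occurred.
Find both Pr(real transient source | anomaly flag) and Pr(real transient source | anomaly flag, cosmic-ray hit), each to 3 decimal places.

Under noisy-OR, P(anomaly flag | causes) = 1 − (1−0.05)·∏(1−qᵢ) over the active causes.
P(anomaly flag) = 0.05×0.968×0.863 + 0.4965×0.968×0.137 + 0.886×0.032×0.863 + 0.93958×0.032×0.137 = 0.041769 + 0.065844 + 0.024468 + 0.004119 = 0.136200
Restricting to configurations with real transient source present: 0.024468 + 0.004119 = 0.028587.
Hence the posterior is 0.028587/0.136200 ≈ 0.210.

With the extra evidence:
Numerator (weight on configurations with real transient source): 0.93958·0.032 = 0.030067
The normalizing constant is 0.4965·0.968 + 0.93958·0.032 = 0.510679
Posterior = 0.030067 / 0.510679 ≈ 0.059

Pr(real transient source | anomaly flag) ≈ 0.210; Pr(real transient source | anomaly flag, cosmic-ray hit) ≈ 0.059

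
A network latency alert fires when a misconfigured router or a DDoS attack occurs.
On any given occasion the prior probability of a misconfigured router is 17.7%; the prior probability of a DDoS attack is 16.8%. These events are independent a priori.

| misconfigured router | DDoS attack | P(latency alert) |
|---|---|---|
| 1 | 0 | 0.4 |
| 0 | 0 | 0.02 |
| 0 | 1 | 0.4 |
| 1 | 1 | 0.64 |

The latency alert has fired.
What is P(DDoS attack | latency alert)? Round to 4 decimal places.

P(latency alert) = 0.02×0.823×0.832 + 0.4×0.823×0.168 + 0.4×0.177×0.832 + 0.64×0.177×0.168 = 0.013695 + 0.055306 + 0.058906 + 0.019031 = 0.146938
Of this, 0.074337 comes from 0.055306 + 0.019031 (the DDoS attack=true cases).
So P(DDoS attack | latency alert) = 0.074337/0.146938 ≈ 0.5059.

P(DDoS attack | latency alert) ≈ 0.5059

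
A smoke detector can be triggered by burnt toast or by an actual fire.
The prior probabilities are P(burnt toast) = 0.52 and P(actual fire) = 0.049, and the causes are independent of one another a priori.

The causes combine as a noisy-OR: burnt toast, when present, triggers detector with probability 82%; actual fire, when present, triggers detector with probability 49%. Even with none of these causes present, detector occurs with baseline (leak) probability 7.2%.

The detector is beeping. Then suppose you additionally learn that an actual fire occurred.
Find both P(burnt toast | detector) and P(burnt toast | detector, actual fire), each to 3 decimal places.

Under noisy-OR, P(detector | causes) = 1 − (1−0.072)·∏(1−qᵢ) over the active causes.
P(detector) = 0.072*0.48*0.951 + 0.52672*0.48*0.049 + 0.83296*0.52*0.951 + 0.91481*0.52*0.049 = 0.032867 + 0.012388 + 0.411915 + 0.023309 = 0.480479
Restricting to configurations with burnt toast present: 0.411915 + 0.023309 = 0.435224.
Hence the posterior is 0.435224/0.480479 ≈ 0.906.

Now also conditioning on actual fire=true:
By total probability over both values of burnt toast:
  P(detector | actual fire) = 0.52672×0.48 + 0.91481×0.52
        = 0.252826 + 0.475701 = 0.728527
Configurations with burnt toast contribute 0.475701, so
  P(burnt toast | detector, actual fire) = 0.475701 / 0.728527 ≈ 0.653
— actual fire explains away the evidence for burnt toast.

P(burnt toast | detector) ≈ 0.906; P(burnt toast | detector, actual fire) ≈ 0.653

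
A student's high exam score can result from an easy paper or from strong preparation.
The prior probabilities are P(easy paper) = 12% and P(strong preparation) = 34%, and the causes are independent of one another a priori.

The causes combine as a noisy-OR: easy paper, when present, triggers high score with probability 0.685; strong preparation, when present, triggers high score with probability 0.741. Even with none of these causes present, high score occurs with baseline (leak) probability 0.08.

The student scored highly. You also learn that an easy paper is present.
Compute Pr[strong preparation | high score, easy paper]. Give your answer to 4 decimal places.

Under noisy-OR, P(high score | causes) = 1 − (1−0.08)·∏(1−qᵢ) over the active causes.
By total probability over both values of strong preparation:
  P(high score | easy paper) = 0.7102×0.66 + 0.924942×0.34
        = 0.468732 + 0.314480 = 0.783212
Keeping only the strong preparation-present terms gives 0.314480, so
  P(strong preparation | high score, easy paper) = 0.314480 / 0.783212 ≈ 0.4015

Pr[strong preparation | high score, easy paper] ≈ 0.4015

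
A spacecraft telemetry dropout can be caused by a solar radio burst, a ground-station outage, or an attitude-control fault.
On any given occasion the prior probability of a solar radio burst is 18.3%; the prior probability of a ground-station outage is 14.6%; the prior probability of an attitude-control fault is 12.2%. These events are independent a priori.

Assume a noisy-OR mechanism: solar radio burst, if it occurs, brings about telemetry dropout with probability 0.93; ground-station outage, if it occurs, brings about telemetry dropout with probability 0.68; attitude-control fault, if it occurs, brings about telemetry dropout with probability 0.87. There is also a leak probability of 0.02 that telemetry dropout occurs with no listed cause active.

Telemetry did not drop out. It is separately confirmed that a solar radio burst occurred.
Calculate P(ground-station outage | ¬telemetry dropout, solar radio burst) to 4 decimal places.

Under noisy-OR, P(telemetry dropout | causes) = 1 − (1−0.02)·∏(1−qᵢ) over the active causes.
P(¬telemetry dropout | solar radio burst) = 0.0686×0.854×0.878 + 0.008918×0.854×0.122 + 0.021952×0.146×0.878 + 0.002854×0.146×0.122 = 0.051437 + 0.000929 + 0.002814 + 0.000051 = 0.055231
Of this, 0.002865 comes from 0.002814 + 0.000051 (the ground-station outage=true cases).
Hence the posterior is 0.002865/0.055231 ≈ 0.0519.

P(ground-station outage | ¬telemetry dropout, solar radio burst) ≈ 0.0519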